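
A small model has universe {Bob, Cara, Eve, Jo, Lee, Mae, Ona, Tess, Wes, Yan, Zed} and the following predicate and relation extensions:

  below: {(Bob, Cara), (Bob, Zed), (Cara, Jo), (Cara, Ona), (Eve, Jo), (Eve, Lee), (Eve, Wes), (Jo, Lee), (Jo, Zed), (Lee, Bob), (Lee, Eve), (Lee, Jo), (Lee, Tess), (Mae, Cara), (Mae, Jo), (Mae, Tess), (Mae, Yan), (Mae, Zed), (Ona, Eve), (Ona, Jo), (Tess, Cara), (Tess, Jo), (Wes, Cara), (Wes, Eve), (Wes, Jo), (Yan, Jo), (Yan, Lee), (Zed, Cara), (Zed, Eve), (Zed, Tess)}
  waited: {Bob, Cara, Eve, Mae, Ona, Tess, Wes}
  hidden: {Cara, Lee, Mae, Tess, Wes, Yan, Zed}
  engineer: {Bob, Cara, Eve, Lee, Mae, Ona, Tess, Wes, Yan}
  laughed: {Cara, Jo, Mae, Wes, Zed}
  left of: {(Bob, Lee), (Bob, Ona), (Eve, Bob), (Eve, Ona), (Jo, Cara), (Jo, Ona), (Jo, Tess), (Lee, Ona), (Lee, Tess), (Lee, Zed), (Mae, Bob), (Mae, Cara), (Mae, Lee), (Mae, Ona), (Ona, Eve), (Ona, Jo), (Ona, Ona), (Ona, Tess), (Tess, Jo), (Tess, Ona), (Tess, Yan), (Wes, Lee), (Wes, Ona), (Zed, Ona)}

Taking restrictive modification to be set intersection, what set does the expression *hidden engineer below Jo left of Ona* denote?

{Lee, Mae, Tess, Wes}

⟦below Jo⟧ = {x : ⟨x, Jo⟩ ∈ ⟦below⟧} = {Cara, Eve, Lee, Mae, Ona, Tess, Wes, Yan}
⟦left of Ona⟧ = {x : ⟨x, Ona⟩ ∈ ⟦left of⟧} = {Bob, Eve, Jo, Lee, Mae, Ona, Tess, Wes, Zed}
⟦engineer⟧ = {Bob, Cara, Eve, Lee, Mae, Ona, Tess, Wes, Yan}
… ∩ ⟦below Jo⟧ = {Bob, Cara, Eve, Lee, Mae, Ona, Tess, Wes, Yan} ∩ {Cara, Eve, Lee, Mae, Ona, Tess, Wes, Yan} = {Cara, Eve, Lee, Mae, Ona, Tess, Wes, Yan}
… ∩ ⟦left of Ona⟧ = {Cara, Eve, Lee, Mae, Ona, Tess, Wes, Yan} ∩ {Bob, Eve, Jo, Lee, Mae, Ona, Tess, Wes, Zed} = {Eve, Lee, Mae, Ona, Tess, Wes}
… ∩ ⟦hidden⟧ = {Eve, Lee, Mae, Ona, Tess, Wes} ∩ {Cara, Lee, Mae, Tess, Wes, Yan, Zed} = {Lee, Mae, Tess, Wes}
So ⟦hidden engineer below Jo left of Ona⟧ = {Lee, Mae, Tess, Wes}.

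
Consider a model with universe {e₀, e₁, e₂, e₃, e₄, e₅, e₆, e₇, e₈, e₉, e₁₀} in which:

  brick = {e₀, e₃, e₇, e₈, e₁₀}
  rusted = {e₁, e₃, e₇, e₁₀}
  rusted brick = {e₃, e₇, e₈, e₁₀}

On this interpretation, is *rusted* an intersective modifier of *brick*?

no

⟦rusted⟧ ∩ ⟦brick⟧ = {e₁, e₃, e₇, e₁₀} ∩ {e₀, e₃, e₇, e₈, e₁₀} = {e₃, e₇, e₁₀}
Observed ⟦rusted brick⟧ = {e₃, e₇, e₈, e₁₀}.
These differ, so the modifier is not intersective in this model.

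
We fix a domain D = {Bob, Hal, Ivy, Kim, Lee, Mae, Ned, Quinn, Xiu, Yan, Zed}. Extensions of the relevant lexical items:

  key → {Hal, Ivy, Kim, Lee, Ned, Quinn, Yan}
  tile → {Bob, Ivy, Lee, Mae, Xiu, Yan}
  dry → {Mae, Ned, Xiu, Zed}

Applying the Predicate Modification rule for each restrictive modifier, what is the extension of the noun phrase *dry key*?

{Ned}

⟦key⟧ = {Hal, Ivy, Kim, Lee, Ned, Quinn, Yan}
… ∩ ⟦dry⟧ = {Hal, Ivy, Kim, Lee, Ned, Quinn, Yan} ∩ {Mae, Ned, Xiu, Zed} = {Ned}
So ⟦dry key⟧ = {Ned}.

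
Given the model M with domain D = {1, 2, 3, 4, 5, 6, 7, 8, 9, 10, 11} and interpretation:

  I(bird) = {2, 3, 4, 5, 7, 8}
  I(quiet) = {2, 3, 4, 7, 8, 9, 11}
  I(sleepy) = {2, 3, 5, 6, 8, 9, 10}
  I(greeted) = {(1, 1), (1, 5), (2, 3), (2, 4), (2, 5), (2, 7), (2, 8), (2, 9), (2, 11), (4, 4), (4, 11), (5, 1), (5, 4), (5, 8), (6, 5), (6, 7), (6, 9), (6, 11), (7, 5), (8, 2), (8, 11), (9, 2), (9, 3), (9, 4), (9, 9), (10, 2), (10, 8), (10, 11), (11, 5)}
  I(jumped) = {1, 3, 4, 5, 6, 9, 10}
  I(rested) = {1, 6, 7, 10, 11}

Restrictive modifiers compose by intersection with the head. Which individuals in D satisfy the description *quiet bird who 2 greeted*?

⟦who 2 greeted⟧ = {x : ⟨2, x⟩ ∈ ⟦greeted⟧} = {3, 4, 5, 7, 8, 9, 11}
⟦bird⟧ = {2, 3, 4, 5, 7, 8}
… ∩ ⟦who 2 greeted⟧ = {2, 3, 4, 5, 7, 8} ∩ {3, 4, 5, 7, 8, 9, 11} = {3, 4, 5, 7, 8}
… ∩ ⟦quiet⟧ = {3, 4, 5, 7, 8} ∩ {2, 3, 4, 7, 8, 9, 11} = {3, 4, 7, 8}
So ⟦quiet bird who 2 greeted⟧ = {3, 4, 7, 8}.

{3, 4, 7, 8}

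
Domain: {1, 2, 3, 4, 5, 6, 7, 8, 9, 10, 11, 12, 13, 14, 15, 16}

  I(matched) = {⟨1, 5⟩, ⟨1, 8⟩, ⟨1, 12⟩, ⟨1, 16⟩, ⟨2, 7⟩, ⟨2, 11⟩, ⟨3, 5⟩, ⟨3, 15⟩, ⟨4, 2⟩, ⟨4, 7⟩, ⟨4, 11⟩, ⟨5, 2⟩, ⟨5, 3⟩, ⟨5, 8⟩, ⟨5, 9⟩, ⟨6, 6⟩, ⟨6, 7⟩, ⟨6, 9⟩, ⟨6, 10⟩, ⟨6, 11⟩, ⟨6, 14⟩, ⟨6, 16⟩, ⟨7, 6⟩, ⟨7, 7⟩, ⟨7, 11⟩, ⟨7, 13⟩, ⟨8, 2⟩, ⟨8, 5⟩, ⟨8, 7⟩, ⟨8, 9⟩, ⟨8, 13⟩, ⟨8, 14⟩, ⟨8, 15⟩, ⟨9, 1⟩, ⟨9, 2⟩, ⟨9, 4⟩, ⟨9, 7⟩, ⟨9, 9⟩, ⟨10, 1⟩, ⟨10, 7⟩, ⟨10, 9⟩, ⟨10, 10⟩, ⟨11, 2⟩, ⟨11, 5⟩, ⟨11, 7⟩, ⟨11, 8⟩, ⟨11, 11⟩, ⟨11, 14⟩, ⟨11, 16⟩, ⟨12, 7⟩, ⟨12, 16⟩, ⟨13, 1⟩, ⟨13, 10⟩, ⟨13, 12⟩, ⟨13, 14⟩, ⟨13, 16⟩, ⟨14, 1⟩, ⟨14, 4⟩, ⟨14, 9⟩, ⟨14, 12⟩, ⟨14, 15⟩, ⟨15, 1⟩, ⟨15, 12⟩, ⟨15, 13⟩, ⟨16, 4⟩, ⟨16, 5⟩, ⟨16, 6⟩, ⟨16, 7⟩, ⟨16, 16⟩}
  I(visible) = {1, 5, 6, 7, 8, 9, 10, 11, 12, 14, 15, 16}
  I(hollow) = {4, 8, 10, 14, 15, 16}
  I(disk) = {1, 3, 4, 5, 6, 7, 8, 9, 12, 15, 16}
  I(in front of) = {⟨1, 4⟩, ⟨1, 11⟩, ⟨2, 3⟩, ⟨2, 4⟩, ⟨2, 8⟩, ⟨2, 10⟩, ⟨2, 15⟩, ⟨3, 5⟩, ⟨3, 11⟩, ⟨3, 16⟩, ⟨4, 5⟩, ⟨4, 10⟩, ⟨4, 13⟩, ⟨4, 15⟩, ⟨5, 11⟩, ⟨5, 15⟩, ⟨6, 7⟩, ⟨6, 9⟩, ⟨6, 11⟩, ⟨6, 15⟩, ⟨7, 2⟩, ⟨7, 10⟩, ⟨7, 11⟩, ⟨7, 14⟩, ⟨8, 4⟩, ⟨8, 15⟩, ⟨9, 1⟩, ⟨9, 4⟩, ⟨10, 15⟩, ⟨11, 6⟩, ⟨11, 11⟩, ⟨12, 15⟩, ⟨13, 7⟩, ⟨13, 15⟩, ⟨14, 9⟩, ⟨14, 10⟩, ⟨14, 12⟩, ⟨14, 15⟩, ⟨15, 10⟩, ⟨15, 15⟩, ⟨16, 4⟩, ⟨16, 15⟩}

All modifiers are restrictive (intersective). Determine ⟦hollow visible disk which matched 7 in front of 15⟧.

{8, 16}

⟦which matched 7⟧ = {x : ⟨x, 7⟩ ∈ ⟦matched⟧} = {2, 4, 6, 7, 8, 9, 10, 11, 12, 16}
⟦in front of 15⟧ = {x : ⟨x, 15⟩ ∈ ⟦in front of⟧} = {2, 4, 5, 6, 8, 10, 12, 13, 14, 15, 16}
⟦disk⟧ = {1, 3, 4, 5, 6, 7, 8, 9, 12, 15, 16}
… ∩ ⟦which matched 7⟧ = {1, 3, 4, 5, 6, 7, 8, 9, 12, 15, 16} ∩ {2, 4, 6, 7, 8, 9, 10, 11, 12, 16} = {4, 6, 7, 8, 9, 12, 16}
… ∩ ⟦in front of 15⟧ = {4, 6, 7, 8, 9, 12, 16} ∩ {2, 4, 5, 6, 8, 10, 12, 13, 14, 15, 16} = {4, 6, 8, 12, 16}
… ∩ ⟦hollow⟧ = {4, 6, 8, 12, 16} ∩ {4, 8, 10, 14, 15, 16} = {4, 8, 16}
… ∩ ⟦visible⟧ = {4, 8, 16} ∩ {1, 5, 6, 7, 8, 9, 10, 11, 12, 14, 15, 16} = {8, 16}
So ⟦hollow visible disk which matched 7 in front of 15⟧ = {8, 16}.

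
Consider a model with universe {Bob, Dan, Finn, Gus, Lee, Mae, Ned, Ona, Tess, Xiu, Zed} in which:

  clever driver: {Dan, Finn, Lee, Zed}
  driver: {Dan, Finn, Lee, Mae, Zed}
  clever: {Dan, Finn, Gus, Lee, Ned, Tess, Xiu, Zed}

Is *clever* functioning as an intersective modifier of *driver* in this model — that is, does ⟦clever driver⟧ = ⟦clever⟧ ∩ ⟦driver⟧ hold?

⟦clever⟧ ∩ ⟦driver⟧ = {Dan, Finn, Gus, Lee, Ned, Tess, Xiu, Zed} ∩ {Dan, Finn, Lee, Mae, Zed} = {Dan, Finn, Lee, Zed}
Observed ⟦clever driver⟧ = {Dan, Finn, Lee, Zed}.
These coincide, so the modifier is intersective here.

yes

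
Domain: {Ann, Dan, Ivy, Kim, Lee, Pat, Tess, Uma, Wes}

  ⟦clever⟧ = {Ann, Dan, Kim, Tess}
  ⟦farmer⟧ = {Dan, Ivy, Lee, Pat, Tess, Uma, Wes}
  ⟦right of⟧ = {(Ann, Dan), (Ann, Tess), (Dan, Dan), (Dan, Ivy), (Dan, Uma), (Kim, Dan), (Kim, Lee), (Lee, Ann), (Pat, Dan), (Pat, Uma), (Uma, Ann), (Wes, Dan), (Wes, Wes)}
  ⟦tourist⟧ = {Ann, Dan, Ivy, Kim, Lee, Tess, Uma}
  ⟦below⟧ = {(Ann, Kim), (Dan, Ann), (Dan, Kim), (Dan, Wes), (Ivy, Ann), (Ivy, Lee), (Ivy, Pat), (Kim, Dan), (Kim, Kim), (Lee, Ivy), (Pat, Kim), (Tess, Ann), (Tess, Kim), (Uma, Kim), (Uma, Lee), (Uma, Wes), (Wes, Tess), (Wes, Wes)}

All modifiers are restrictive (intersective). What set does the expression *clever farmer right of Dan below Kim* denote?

{Dan}

⟦right of Dan⟧ = {x : ⟨x, Dan⟩ ∈ ⟦right of⟧} = {Ann, Dan, Kim, Pat, Wes}
⟦below Kim⟧ = {x : ⟨x, Kim⟩ ∈ ⟦below⟧} = {Ann, Dan, Kim, Pat, Tess, Uma}
⟦farmer⟧ = {Dan, Ivy, Lee, Pat, Tess, Uma, Wes}
… ∩ ⟦right of Dan⟧ = {Dan, Ivy, Lee, Pat, Tess, Uma, Wes} ∩ {Ann, Dan, Kim, Pat, Wes} = {Dan, Pat, Wes}
… ∩ ⟦below Kim⟧ = {Dan, Pat, Wes} ∩ {Ann, Dan, Kim, Pat, Tess, Uma} = {Dan, Pat}
… ∩ ⟦clever⟧ = {Dan, Pat} ∩ {Ann, Dan, Kim, Tess} = {Dan}
So ⟦clever farmer right of Dan below Kim⟧ = {Dan}.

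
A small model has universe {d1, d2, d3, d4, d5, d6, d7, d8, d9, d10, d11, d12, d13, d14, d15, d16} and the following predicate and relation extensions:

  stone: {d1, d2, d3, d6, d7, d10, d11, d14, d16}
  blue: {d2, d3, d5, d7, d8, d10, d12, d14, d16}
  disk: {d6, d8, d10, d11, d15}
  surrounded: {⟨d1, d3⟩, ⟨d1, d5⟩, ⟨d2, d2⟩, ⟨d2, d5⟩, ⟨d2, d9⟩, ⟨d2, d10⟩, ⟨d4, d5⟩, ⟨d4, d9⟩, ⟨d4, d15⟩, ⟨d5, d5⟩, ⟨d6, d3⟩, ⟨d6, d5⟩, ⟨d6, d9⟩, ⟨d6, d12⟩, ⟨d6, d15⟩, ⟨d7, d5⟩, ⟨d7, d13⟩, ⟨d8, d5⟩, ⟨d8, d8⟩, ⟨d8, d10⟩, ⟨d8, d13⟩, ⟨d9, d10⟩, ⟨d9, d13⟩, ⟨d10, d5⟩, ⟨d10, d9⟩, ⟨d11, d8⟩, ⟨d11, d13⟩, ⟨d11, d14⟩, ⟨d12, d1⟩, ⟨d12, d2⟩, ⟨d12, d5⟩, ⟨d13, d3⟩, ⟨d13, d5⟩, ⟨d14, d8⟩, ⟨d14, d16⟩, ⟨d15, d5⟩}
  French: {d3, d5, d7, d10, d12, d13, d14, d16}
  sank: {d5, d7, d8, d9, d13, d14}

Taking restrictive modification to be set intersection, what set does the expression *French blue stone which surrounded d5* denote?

⟦which surrounded d5⟧ = {x : ⟨x, d5⟩ ∈ ⟦surrounded⟧} = {d1, d2, d4, d5, d6, d7, d8, d10, d12, d13, d15}
⟦stone⟧ = {d1, d2, d3, d6, d7, d10, d11, d14, d16}
… ∩ ⟦which surrounded d5⟧ = {d1, d2, d3, d6, d7, d10, d11, d14, d16} ∩ {d1, d2, d4, d5, d6, d7, d8, d10, d12, d13, d15} = {d1, d2, d6, d7, d10}
… ∩ ⟦French⟧ = {d1, d2, d6, d7, d10} ∩ {d3, d5, d7, d10, d12, d13, d14, d16} = {d7, d10}
… ∩ ⟦blue⟧ = {d7, d10} ∩ {d2, d3, d5, d7, d8, d10, d12, d14, d16} = {d7, d10}
So ⟦French blue stone which surrounded d5⟧ = {d7, d10}.

{d7, d10}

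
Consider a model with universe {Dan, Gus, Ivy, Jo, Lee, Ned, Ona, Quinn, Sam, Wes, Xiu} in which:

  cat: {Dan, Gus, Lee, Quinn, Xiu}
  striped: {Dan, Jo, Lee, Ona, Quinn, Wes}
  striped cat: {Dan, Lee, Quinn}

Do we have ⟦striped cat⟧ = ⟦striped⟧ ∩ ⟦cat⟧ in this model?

⟦striped⟧ ∩ ⟦cat⟧ = {Dan, Jo, Lee, Ona, Quinn, Wes} ∩ {Dan, Gus, Lee, Quinn, Xiu} = {Dan, Lee, Quinn}
Observed ⟦striped cat⟧ = {Dan, Lee, Quinn}.
These coincide, so the modifier is intersective here.

yes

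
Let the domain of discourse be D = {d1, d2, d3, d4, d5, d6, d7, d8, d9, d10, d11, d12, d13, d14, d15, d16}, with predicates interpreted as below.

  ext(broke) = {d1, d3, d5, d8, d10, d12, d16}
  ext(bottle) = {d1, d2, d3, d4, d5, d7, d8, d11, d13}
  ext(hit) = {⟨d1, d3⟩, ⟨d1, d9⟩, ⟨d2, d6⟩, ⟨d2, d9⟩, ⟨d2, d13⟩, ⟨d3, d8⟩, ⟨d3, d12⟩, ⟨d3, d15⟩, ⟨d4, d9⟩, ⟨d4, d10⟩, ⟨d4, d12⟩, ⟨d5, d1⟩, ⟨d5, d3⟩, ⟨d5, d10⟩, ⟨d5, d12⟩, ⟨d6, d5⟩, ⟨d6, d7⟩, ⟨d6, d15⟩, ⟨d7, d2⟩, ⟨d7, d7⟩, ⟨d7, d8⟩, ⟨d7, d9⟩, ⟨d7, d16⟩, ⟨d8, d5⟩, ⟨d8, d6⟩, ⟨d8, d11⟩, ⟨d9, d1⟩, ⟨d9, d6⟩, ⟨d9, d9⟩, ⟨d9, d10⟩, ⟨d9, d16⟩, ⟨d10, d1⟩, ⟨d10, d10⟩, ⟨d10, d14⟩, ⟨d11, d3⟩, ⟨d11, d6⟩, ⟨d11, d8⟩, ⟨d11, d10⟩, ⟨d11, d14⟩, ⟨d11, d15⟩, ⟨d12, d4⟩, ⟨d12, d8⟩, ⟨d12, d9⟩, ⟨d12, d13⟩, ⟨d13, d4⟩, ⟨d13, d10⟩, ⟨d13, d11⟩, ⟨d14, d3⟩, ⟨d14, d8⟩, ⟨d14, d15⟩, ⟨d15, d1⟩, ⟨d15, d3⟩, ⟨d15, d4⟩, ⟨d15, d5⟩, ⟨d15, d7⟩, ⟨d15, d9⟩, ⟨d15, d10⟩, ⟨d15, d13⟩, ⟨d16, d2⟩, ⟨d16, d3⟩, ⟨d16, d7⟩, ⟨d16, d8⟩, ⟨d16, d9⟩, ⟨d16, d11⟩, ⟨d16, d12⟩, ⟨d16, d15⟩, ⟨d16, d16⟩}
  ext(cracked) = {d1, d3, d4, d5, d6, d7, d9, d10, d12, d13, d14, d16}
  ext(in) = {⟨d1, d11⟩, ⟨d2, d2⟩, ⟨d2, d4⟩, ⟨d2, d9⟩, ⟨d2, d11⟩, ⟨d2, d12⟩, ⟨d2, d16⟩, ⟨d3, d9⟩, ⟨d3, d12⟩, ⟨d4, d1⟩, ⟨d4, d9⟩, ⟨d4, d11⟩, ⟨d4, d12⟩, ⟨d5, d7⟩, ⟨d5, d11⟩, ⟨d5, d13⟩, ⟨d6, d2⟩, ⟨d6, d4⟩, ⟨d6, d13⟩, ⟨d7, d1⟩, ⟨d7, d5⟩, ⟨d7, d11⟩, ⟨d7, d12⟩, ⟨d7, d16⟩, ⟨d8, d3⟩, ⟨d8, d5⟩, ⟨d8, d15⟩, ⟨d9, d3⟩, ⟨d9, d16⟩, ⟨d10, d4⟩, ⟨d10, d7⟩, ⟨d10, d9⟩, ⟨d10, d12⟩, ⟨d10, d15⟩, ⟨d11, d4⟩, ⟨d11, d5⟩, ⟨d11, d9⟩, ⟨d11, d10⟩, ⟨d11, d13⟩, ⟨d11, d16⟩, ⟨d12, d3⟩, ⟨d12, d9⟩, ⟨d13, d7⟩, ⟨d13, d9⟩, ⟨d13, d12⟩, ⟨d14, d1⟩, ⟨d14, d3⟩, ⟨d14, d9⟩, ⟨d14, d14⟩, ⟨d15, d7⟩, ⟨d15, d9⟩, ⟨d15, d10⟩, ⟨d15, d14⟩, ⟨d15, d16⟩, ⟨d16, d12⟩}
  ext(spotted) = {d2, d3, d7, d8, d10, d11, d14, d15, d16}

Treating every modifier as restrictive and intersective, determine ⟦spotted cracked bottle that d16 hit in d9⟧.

{d3}

⟦that d16 hit⟧ = {x : ⟨d16, x⟩ ∈ ⟦hit⟧} = {d2, d3, d7, d8, d9, d11, d12, d15, d16}
⟦in d9⟧ = {x : ⟨x, d9⟩ ∈ ⟦in⟧} = {d2, d3, d4, d10, d11, d12, d13, d14, d15}
⟦bottle⟧ = {d1, d2, d3, d4, d5, d7, d8, d11, d13}
… ∩ ⟦that d16 hit⟧ = {d1, d2, d3, d4, d5, d7, d8, d11, d13} ∩ {d2, d3, d7, d8, d9, d11, d12, d15, d16} = {d2, d3, d7, d8, d11}
… ∩ ⟦in d9⟧ = {d2, d3, d7, d8, d11} ∩ {d2, d3, d4, d10, d11, d12, d13, d14, d15} = {d2, d3, d11}
… ∩ ⟦spotted⟧ = {d2, d3, d11} ∩ {d2, d3, d7, d8, d10, d11, d14, d15, d16} = {d2, d3, d11}
… ∩ ⟦cracked⟧ = {d2, d3, d11} ∩ {d1, d3, d4, d5, d6, d7, d9, d10, d12, d13, d14, d16} = {d3}
So ⟦spotted cracked bottle that d16 hit in d9⟧ = {d3}.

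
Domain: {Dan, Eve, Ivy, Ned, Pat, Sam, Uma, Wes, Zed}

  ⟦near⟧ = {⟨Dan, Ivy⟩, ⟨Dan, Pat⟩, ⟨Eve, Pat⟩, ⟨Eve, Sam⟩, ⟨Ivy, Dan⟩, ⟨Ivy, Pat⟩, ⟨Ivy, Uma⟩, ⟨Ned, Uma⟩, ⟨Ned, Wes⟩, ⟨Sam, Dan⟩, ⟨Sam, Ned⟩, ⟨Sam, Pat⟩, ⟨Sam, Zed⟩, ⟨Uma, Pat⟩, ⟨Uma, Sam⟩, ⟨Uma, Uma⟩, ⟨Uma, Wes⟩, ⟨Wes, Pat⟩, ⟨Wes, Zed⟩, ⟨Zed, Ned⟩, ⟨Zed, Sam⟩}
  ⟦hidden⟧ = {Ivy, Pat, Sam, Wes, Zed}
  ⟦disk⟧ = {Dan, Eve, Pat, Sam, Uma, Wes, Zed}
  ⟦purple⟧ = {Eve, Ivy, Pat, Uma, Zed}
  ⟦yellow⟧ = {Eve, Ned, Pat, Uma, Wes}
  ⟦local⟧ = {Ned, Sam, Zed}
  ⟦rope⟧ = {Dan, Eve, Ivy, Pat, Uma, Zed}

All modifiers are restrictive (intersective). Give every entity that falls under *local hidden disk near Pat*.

{Sam}

⟦near Pat⟧ = {x : ⟨x, Pat⟩ ∈ ⟦near⟧} = {Dan, Eve, Ivy, Sam, Uma, Wes}
⟦disk⟧ = {Dan, Eve, Pat, Sam, Uma, Wes, Zed}
… ∩ ⟦near Pat⟧ = {Dan, Eve, Pat, Sam, Uma, Wes, Zed} ∩ {Dan, Eve, Ivy, Sam, Uma, Wes} = {Dan, Eve, Sam, Uma, Wes}
… ∩ ⟦local⟧ = {Dan, Eve, Sam, Uma, Wes} ∩ {Ned, Sam, Zed} = {Sam}
… ∩ ⟦hidden⟧ = {Sam} ∩ {Ivy, Pat, Sam, Wes, Zed} = {Sam}
So ⟦local hidden disk near Pat⟧ = {Sam}.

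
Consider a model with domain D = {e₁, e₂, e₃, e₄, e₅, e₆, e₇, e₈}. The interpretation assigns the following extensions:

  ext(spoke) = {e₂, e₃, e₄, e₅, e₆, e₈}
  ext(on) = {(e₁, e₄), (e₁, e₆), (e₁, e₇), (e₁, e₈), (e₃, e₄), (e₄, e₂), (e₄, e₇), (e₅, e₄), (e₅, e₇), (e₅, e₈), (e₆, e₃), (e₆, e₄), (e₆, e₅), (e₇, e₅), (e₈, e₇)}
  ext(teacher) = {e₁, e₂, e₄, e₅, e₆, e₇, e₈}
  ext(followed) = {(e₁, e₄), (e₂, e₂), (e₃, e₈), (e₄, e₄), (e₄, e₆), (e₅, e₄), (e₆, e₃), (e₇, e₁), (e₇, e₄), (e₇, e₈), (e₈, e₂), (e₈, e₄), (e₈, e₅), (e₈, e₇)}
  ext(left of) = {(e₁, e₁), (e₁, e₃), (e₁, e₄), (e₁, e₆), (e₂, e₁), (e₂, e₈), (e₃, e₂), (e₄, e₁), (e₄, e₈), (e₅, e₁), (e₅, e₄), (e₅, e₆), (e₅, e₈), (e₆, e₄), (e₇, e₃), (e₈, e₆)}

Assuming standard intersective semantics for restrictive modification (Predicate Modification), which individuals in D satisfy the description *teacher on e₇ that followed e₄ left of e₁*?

⟦on e₇⟧ = {x : ⟨x, e₇⟩ ∈ ⟦on⟧} = {e₁, e₄, e₅, e₈}
⟦that followed e₄⟧ = {x : ⟨x, e₄⟩ ∈ ⟦followed⟧} = {e₁, e₄, e₅, e₇, e₈}
⟦left of e₁⟧ = {x : ⟨x, e₁⟩ ∈ ⟦left of⟧} = {e₁, e₂, e₄, e₅}
⟦teacher⟧ = {e₁, e₂, e₄, e₅, e₆, e₇, e₈}
… ∩ ⟦on e₇⟧ = {e₁, e₂, e₄, e₅, e₆, e₇, e₈} ∩ {e₁, e₄, e₅, e₈} = {e₁, e₄, e₅, e₈}
… ∩ ⟦that followed e₄⟧ = {e₁, e₄, e₅, e₈} ∩ {e₁, e₄, e₅, e₇, e₈} = {e₁, e₄, e₅, e₈}
… ∩ ⟦left of e₁⟧ = {e₁, e₄, e₅, e₈} ∩ {e₁, e₂, e₄, e₅} = {e₁, e₄, e₅}
So ⟦teacher on e₇ that followed e₄ left of e₁⟧ = {e₁, e₄, e₅}.

{e₁, e₄, e₅}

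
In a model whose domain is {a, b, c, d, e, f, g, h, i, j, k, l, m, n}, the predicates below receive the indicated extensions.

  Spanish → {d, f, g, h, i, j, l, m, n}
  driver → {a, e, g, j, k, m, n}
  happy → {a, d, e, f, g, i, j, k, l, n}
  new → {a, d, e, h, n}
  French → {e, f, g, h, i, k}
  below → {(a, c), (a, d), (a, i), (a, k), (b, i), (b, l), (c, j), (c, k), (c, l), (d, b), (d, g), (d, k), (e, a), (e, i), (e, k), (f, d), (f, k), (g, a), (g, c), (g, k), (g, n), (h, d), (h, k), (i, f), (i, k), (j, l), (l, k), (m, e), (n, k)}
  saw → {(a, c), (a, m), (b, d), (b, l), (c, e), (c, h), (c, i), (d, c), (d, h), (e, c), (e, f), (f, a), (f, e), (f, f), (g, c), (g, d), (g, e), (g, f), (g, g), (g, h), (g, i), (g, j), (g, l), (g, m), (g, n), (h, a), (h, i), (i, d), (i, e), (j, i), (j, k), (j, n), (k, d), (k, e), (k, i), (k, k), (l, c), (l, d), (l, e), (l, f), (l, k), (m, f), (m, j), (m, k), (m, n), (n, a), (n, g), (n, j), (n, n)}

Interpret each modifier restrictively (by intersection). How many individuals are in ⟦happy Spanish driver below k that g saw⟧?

⟦below k⟧ = {x : ⟨x, k⟩ ∈ ⟦below⟧} = {a, c, d, e, f, g, h, i, l, n}
⟦that g saw⟧ = {x : ⟨g, x⟩ ∈ ⟦saw⟧} = {c, d, e, f, g, h, i, j, l, m, n}
⟦driver⟧ = {a, e, g, j, k, m, n}
… ∩ ⟦below k⟧ = {a, e, g, j, k, m, n} ∩ {a, c, d, e, f, g, h, i, l, n} = {a, e, g, n}
… ∩ ⟦that g saw⟧ = {a, e, g, n} ∩ {c, d, e, f, g, h, i, j, l, m, n} = {e, g, n}
… ∩ ⟦happy⟧ = {e, g, n} ∩ {a, d, e, f, g, i, j, k, l, n} = {e, g, n}
… ∩ ⟦Spanish⟧ = {e, g, n} ∩ {d, f, g, h, i, j, l, m, n} = {g, n}
⟦happy Spanish driver below k that g saw⟧ = {g, n}, so the cardinality is 2.

2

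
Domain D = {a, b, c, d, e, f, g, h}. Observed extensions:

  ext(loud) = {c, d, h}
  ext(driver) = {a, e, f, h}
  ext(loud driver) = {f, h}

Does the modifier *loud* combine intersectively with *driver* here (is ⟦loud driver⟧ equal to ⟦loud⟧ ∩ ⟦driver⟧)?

no

⟦loud⟧ ∩ ⟦driver⟧ = {c, d, h} ∩ {a, e, f, h} = {h}
Observed ⟦loud driver⟧ = {f, h}.
These differ, so the modifier is not intersective in this model.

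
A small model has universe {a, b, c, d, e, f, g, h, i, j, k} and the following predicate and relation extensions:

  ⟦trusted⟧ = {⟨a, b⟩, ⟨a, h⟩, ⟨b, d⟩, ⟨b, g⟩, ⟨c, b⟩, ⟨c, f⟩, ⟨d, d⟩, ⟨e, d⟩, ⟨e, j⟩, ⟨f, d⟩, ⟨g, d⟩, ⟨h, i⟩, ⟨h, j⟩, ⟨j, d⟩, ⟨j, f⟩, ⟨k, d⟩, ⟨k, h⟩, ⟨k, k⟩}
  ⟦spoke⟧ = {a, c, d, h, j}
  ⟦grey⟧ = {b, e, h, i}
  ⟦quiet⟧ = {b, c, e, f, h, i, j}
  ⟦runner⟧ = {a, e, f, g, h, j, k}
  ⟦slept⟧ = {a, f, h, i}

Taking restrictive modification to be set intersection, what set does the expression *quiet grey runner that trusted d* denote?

{e}

⟦that trusted d⟧ = {x : ⟨x, d⟩ ∈ ⟦trusted⟧} = {b, d, e, f, g, j, k}
⟦runner⟧ = {a, e, f, g, h, j, k}
… ∩ ⟦that trusted d⟧ = {a, e, f, g, h, j, k} ∩ {b, d, e, f, g, j, k} = {e, f, g, j, k}
… ∩ ⟦quiet⟧ = {e, f, g, j, k} ∩ {b, c, e, f, h, i, j} = {e, f, j}
… ∩ ⟦grey⟧ = {e, f, j} ∩ {b, e, h, i} = {e}
So ⟦quiet grey runner that trusted d⟧ = {e}.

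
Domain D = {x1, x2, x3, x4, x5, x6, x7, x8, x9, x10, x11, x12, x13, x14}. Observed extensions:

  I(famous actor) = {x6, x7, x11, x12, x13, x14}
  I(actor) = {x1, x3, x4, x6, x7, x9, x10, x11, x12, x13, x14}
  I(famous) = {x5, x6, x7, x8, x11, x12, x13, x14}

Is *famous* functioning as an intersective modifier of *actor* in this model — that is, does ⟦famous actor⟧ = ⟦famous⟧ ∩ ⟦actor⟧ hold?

⟦famous⟧ ∩ ⟦actor⟧ = {x5, x6, x7, x8, x11, x12, x13, x14} ∩ {x1, x3, x4, x6, x7, x9, x10, x11, x12, x13, x14} = {x6, x7, x11, x12, x13, x14}
Observed ⟦famous actor⟧ = {x6, x7, x11, x12, x13, x14}.
These coincide, so the modifier is intersective here.

yes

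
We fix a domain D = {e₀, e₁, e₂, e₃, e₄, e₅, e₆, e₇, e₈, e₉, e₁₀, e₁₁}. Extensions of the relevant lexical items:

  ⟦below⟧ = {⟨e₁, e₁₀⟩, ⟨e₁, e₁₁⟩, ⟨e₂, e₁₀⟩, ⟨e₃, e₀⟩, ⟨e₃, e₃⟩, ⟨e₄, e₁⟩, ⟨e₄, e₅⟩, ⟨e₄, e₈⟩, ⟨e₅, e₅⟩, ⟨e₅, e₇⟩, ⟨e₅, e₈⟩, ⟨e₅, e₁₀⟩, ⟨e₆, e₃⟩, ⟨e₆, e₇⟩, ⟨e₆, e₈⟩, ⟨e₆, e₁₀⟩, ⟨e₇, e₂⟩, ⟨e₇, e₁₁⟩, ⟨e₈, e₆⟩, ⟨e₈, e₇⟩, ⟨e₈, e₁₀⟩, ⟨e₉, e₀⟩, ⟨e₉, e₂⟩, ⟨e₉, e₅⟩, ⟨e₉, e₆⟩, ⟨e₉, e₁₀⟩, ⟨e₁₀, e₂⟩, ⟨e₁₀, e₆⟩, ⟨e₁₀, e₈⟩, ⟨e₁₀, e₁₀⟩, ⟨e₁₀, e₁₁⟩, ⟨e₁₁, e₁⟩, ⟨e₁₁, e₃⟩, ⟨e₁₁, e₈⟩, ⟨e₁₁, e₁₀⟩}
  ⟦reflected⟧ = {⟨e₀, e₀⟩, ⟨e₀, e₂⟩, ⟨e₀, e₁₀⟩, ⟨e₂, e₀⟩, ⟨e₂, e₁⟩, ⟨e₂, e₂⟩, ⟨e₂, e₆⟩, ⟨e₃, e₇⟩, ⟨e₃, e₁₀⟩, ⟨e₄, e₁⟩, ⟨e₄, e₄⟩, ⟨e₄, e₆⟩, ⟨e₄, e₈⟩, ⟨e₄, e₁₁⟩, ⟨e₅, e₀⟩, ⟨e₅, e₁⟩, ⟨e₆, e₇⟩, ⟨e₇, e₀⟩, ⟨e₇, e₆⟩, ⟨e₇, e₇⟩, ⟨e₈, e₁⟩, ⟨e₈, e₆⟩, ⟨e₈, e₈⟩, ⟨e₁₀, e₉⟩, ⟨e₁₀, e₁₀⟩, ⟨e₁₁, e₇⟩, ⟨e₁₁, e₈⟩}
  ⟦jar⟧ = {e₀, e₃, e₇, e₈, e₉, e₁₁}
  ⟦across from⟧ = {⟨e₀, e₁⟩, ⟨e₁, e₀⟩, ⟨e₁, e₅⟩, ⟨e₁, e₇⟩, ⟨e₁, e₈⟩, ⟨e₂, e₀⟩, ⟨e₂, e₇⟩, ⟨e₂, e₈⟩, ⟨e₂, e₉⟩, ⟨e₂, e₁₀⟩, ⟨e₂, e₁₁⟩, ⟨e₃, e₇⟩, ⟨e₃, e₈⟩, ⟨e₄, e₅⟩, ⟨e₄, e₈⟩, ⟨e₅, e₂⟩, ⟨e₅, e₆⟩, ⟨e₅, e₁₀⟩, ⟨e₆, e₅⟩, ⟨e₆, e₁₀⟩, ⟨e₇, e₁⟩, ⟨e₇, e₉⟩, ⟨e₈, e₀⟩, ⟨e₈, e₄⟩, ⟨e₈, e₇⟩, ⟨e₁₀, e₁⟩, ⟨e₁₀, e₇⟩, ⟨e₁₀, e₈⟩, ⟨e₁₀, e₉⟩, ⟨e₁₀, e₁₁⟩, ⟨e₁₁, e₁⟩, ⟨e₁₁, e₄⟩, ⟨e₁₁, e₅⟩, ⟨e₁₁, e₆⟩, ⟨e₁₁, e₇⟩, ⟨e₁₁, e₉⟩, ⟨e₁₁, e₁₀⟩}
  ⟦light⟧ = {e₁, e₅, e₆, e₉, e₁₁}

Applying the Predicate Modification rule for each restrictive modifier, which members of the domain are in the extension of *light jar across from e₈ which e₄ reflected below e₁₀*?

{ }

⟦across from e₈⟧ = {x : ⟨x, e₈⟩ ∈ ⟦across from⟧} = {e₁, e₂, e₃, e₄, e₁₀}
⟦which e₄ reflected⟧ = {x : ⟨e₄, x⟩ ∈ ⟦reflected⟧} = {e₁, e₄, e₆, e₈, e₁₁}
⟦below e₁₀⟧ = {x : ⟨x, e₁₀⟩ ∈ ⟦below⟧} = {e₁, e₂, e₅, e₆, e₈, e₉, e₁₀, e₁₁}
⟦jar⟧ = {e₀, e₃, e₇, e₈, e₉, e₁₁}
… ∩ ⟦across from e₈⟧ = {e₀, e₃, e₇, e₈, e₉, e₁₁} ∩ {e₁, e₂, e₃, e₄, e₁₀} = {e₃}
… ∩ ⟦which e₄ reflected⟧ = {e₃} ∩ {e₁, e₄, e₆, e₈, e₁₁} = ∅
… ∩ ⟦below e₁₀⟧ = ∅ ∩ {e₁, e₂, e₅, e₆, e₈, e₉, e₁₀, e₁₁} = ∅
… ∩ ⟦light⟧ = ∅ ∩ {e₁, e₅, e₆, e₉, e₁₁} = ∅
So ⟦light jar across from e₈ which e₄ reflected below e₁₀⟧ = { }.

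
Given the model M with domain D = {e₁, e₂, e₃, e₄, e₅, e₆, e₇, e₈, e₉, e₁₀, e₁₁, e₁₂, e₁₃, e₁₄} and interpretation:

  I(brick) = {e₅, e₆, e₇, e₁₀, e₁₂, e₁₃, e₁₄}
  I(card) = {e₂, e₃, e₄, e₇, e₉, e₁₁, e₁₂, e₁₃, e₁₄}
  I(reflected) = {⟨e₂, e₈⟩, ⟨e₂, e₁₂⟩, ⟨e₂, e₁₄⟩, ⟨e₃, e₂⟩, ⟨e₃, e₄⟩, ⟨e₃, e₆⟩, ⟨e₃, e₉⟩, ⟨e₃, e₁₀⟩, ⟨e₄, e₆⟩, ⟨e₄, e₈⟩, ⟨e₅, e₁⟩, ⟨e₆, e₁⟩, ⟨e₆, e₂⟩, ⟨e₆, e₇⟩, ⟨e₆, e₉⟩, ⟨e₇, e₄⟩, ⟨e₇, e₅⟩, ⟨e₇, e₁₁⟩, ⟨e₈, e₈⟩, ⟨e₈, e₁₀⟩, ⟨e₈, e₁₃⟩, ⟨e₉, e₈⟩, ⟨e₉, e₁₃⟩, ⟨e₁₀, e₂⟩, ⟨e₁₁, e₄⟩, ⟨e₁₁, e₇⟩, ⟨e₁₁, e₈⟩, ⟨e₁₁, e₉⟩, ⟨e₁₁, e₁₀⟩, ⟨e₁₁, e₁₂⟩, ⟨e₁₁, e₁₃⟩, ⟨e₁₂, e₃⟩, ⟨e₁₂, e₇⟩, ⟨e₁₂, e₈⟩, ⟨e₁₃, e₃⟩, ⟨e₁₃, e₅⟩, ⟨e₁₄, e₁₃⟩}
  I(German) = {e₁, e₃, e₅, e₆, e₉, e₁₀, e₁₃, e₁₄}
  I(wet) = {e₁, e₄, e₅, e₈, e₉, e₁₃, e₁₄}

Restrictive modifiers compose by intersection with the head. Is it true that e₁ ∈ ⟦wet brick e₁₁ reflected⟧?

⟦e₁₁ reflected⟧ = {x : ⟨e₁₁, x⟩ ∈ ⟦reflected⟧} = {e₄, e₇, e₈, e₉, e₁₀, e₁₂, e₁₃}
⟦brick⟧ = {e₅, e₆, e₇, e₁₀, e₁₂, e₁₃, e₁₄}
… ∩ ⟦e₁₁ reflected⟧ = {e₅, e₆, e₇, e₁₀, e₁₂, e₁₃, e₁₄} ∩ {e₄, e₇, e₈, e₉, e₁₀, e₁₂, e₁₃} = {e₇, e₁₀, e₁₂, e₁₃}
… ∩ ⟦wet⟧ = {e₇, e₁₀, e₁₂, e₁₃} ∩ {e₁, e₄, e₅, e₈, e₉, e₁₃, e₁₄} = {e₁₃}
⟦wet brick e₁₁ reflected⟧ = {e₁₃}; e₁ ∉ this set.

no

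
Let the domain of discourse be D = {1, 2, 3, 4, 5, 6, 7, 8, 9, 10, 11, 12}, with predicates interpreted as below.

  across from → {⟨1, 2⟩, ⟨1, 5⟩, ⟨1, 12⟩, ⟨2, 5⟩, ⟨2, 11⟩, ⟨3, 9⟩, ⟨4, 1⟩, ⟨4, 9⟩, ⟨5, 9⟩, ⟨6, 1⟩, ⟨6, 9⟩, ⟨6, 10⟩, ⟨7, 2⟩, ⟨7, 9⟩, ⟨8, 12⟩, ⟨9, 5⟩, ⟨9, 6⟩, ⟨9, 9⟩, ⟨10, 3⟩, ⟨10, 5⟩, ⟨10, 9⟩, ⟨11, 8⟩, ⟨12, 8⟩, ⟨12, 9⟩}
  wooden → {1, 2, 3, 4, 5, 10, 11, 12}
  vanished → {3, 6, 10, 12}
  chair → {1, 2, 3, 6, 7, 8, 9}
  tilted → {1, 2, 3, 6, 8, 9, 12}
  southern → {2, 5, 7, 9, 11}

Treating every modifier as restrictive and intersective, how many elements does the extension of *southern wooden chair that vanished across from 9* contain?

⟦that vanished⟧ = ⟦vanished⟧ = {3, 6, 10, 12}
⟦across from 9⟧ = {x : ⟨x, 9⟩ ∈ ⟦across from⟧} = {3, 4, 5, 6, 7, 9, 10, 12}
⟦chair⟧ = {1, 2, 3, 6, 7, 8, 9}
… ∩ ⟦that vanished⟧ = {1, 2, 3, 6, 7, 8, 9} ∩ {3, 6, 10, 12} = {3, 6}
… ∩ ⟦across from 9⟧ = {3, 6} ∩ {3, 4, 5, 6, 7, 9, 10, 12} = {3, 6}
… ∩ ⟦southern⟧ = {3, 6} ∩ {2, 5, 7, 9, 11} = ∅
… ∩ ⟦wooden⟧ = ∅ ∩ {1, 2, 3, 4, 5, 10, 11, 12} = ∅
⟦southern wooden chair that vanished across from 9⟧ = ∅, so the cardinality is 0.

0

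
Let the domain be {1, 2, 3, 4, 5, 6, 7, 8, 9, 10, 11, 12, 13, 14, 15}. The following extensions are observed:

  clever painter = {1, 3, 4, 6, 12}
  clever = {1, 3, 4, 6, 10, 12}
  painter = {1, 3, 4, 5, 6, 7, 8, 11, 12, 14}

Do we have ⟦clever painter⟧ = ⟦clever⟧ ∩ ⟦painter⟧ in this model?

yes

⟦clever⟧ ∩ ⟦painter⟧ = {1, 3, 4, 6, 10, 12} ∩ {1, 3, 4, 5, 6, 7, 8, 11, 12, 14} = {1, 3, 4, 6, 12}
Observed ⟦clever painter⟧ = {1, 3, 4, 6, 12}.
These coincide, so the modifier is intersective here.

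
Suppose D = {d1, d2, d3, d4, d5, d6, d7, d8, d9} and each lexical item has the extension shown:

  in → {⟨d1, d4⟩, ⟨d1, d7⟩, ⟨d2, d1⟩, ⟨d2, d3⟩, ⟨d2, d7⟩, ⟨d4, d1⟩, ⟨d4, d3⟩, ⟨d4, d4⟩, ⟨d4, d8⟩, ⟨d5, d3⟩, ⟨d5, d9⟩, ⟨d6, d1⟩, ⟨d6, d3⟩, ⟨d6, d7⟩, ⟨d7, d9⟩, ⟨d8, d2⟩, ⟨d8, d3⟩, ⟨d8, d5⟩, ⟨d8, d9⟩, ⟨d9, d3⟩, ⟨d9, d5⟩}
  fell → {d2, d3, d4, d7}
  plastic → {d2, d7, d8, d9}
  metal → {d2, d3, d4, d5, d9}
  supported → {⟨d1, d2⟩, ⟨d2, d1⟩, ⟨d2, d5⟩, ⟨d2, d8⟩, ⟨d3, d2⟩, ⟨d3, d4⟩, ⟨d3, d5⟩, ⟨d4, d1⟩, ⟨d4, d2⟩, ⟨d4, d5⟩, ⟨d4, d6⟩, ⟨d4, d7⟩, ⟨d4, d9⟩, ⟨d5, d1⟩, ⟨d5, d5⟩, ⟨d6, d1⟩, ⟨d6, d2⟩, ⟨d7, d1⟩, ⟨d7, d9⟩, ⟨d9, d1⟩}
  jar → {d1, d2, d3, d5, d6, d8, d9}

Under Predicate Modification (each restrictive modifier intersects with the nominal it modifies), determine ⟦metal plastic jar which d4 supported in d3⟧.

{d2, d9}

⟦which d4 supported⟧ = {x : ⟨d4, x⟩ ∈ ⟦supported⟧} = {d1, d2, d5, d6, d7, d9}
⟦in d3⟧ = {x : ⟨x, d3⟩ ∈ ⟦in⟧} = {d2, d4, d5, d6, d8, d9}
⟦jar⟧ = {d1, d2, d3, d5, d6, d8, d9}
… ∩ ⟦which d4 supported⟧ = {d1, d2, d3, d5, d6, d8, d9} ∩ {d1, d2, d5, d6, d7, d9} = {d1, d2, d5, d6, d9}
… ∩ ⟦in d3⟧ = {d1, d2, d5, d6, d9} ∩ {d2, d4, d5, d6, d8, d9} = {d2, d5, d6, d9}
… ∩ ⟦metal⟧ = {d2, d5, d6, d9} ∩ {d2, d3, d4, d5, d9} = {d2, d5, d9}
… ∩ ⟦plastic⟧ = {d2, d5, d9} ∩ {d2, d7, d8, d9} = {d2, d9}
So ⟦metal plastic jar which d4 supported in d3⟧ = {d2, d9}.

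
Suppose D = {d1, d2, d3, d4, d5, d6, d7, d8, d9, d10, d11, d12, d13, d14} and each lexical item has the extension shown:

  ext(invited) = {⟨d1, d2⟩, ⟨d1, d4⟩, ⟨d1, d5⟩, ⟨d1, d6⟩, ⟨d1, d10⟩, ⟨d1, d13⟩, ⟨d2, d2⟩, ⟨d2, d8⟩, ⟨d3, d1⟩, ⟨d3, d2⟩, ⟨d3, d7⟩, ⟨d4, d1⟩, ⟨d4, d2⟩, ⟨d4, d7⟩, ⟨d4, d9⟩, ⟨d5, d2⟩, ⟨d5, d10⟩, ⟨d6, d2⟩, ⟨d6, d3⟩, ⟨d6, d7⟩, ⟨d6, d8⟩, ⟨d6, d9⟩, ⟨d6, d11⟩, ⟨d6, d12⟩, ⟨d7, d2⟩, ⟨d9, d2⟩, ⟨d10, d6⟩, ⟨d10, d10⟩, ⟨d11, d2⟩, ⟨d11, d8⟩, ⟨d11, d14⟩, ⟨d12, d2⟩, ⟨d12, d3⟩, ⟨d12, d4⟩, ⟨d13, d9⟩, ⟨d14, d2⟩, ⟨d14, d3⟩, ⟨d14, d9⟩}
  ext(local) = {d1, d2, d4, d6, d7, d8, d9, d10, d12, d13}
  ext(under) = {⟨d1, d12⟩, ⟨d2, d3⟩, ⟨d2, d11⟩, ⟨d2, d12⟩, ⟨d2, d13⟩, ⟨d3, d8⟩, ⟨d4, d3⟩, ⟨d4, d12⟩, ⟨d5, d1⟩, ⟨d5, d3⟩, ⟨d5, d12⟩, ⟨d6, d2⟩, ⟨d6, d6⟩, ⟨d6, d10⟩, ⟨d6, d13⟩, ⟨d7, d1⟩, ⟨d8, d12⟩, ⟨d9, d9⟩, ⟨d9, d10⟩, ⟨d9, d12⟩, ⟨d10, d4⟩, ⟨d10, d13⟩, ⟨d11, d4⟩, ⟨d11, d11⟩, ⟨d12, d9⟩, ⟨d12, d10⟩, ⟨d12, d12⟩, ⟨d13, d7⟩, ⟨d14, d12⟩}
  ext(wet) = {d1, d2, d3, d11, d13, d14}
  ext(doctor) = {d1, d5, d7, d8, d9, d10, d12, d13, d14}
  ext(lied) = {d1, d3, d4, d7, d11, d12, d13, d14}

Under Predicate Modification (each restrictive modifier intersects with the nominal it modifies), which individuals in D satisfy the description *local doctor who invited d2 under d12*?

⟦who invited d2⟧ = {x : ⟨x, d2⟩ ∈ ⟦invited⟧} = {d1, d2, d3, d4, d5, d6, d7, d9, d11, d12, d14}
⟦under d12⟧ = {x : ⟨x, d12⟩ ∈ ⟦under⟧} = {d1, d2, d4, d5, d8, d9, d12, d14}
⟦doctor⟧ = {d1, d5, d7, d8, d9, d10, d12, d13, d14}
… ∩ ⟦who invited d2⟧ = {d1, d5, d7, d8, d9, d10, d12, d13, d14} ∩ {d1, d2, d3, d4, d5, d6, d7, d9, d11, d12, d14} = {d1, d5, d7, d9, d12, d14}
… ∩ ⟦under d12⟧ = {d1, d5, d7, d9, d12, d14} ∩ {d1, d2, d4, d5, d8, d9, d12, d14} = {d1, d5, d9, d12, d14}
… ∩ ⟦local⟧ = {d1, d5, d9, d12, d14} ∩ {d1, d2, d4, d6, d7, d8, d9, d10, d12, d13} = {d1, d9, d12}
So ⟦local doctor who invited d2 under d12⟧ = {d1, d9, d12}.

{d1, d9, d12}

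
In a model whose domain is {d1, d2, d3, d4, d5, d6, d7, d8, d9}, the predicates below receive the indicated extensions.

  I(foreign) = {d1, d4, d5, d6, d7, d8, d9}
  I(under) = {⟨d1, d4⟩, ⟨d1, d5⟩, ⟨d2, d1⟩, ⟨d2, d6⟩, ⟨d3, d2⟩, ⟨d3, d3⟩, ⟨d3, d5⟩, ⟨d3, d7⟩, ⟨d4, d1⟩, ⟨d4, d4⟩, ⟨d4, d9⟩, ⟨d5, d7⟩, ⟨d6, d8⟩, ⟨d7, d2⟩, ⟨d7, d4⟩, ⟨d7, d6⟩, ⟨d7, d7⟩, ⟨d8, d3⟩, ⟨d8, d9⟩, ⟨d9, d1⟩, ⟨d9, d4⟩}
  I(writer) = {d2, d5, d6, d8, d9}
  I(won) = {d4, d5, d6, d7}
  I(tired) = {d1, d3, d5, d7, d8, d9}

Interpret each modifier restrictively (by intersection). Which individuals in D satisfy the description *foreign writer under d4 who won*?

⟦under d4⟧ = {x : ⟨x, d4⟩ ∈ ⟦under⟧} = {d1, d4, d7, d9}
⟦who won⟧ = ⟦won⟧ = {d4, d5, d6, d7}
⟦writer⟧ = {d2, d5, d6, d8, d9}
… ∩ ⟦under d4⟧ = {d2, d5, d6, d8, d9} ∩ {d1, d4, d7, d9} = {d9}
… ∩ ⟦who won⟧ = {d9} ∩ {d4, d5, d6, d7} = ∅
… ∩ ⟦foreign⟧ = ∅ ∩ {d1, d4, d5, d6, d7, d8, d9} = ∅
So ⟦foreign writer under d4 who won⟧ = {}.

{}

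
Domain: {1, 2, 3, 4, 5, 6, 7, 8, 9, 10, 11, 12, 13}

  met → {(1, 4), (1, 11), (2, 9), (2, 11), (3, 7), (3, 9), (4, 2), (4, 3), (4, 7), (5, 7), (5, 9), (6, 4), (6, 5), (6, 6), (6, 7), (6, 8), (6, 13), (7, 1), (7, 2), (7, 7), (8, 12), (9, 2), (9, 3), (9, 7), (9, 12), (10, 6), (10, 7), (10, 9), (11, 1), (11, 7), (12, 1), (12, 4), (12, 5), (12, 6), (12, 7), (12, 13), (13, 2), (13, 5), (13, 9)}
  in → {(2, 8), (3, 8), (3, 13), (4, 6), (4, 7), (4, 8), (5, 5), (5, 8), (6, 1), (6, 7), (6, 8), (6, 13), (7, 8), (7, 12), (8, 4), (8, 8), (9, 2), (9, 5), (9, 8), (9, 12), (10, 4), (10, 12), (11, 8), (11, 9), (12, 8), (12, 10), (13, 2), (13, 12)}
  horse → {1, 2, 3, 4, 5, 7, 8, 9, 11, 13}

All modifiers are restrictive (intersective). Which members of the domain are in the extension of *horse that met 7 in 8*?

{3, 4, 5, 7, 9, 11}

⟦that met 7⟧ = {x : ⟨x, 7⟩ ∈ ⟦met⟧} = {3, 4, 5, 6, 7, 9, 10, 11, 12}
⟦in 8⟧ = {x : ⟨x, 8⟩ ∈ ⟦in⟧} = {2, 3, 4, 5, 6, 7, 8, 9, 11, 12}
⟦horse⟧ = {1, 2, 3, 4, 5, 7, 8, 9, 11, 13}
… ∩ ⟦that met 7⟧ = {1, 2, 3, 4, 5, 7, 8, 9, 11, 13} ∩ {3, 4, 5, 6, 7, 9, 10, 11, 12} = {3, 4, 5, 7, 9, 11}
… ∩ ⟦in 8⟧ = {3, 4, 5, 7, 9, 11} ∩ {2, 3, 4, 5, 6, 7, 8, 9, 11, 12} = {3, 4, 5, 7, 9, 11}
So ⟦horse that met 7 in 8⟧ = {3, 4, 5, 7, 9, 11}.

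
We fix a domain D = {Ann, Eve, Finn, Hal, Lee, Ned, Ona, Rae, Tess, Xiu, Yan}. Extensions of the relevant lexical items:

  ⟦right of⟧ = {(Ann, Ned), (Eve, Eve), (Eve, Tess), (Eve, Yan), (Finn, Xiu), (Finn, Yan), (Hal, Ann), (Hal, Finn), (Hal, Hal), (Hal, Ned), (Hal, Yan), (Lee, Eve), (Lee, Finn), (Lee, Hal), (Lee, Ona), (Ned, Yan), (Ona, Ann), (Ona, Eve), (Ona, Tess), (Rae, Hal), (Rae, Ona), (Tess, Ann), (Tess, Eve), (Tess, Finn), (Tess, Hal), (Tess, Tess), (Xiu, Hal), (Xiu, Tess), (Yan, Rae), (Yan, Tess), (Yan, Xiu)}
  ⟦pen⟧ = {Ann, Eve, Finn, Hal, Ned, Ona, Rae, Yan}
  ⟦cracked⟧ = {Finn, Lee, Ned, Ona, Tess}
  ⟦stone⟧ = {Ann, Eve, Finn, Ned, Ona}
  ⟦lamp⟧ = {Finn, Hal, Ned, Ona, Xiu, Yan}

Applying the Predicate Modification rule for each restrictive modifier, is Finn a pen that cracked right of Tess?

no

⟦that cracked⟧ = ⟦cracked⟧ = {Finn, Lee, Ned, Ona, Tess}
⟦right of Tess⟧ = {x : ⟨x, Tess⟩ ∈ ⟦right of⟧} = {Eve, Ona, Tess, Xiu, Yan}
⟦pen⟧ = {Ann, Eve, Finn, Hal, Ned, Ona, Rae, Yan}
… ∩ ⟦that cracked⟧ = {Ann, Eve, Finn, Hal, Ned, Ona, Rae, Yan} ∩ {Finn, Lee, Ned, Ona, Tess} = {Finn, Ned, Ona}
… ∩ ⟦right of Tess⟧ = {Finn, Ned, Ona} ∩ {Eve, Ona, Tess, Xiu, Yan} = {Ona}
⟦pen that cracked right of Tess⟧ = {Ona}; Finn ∉ this set.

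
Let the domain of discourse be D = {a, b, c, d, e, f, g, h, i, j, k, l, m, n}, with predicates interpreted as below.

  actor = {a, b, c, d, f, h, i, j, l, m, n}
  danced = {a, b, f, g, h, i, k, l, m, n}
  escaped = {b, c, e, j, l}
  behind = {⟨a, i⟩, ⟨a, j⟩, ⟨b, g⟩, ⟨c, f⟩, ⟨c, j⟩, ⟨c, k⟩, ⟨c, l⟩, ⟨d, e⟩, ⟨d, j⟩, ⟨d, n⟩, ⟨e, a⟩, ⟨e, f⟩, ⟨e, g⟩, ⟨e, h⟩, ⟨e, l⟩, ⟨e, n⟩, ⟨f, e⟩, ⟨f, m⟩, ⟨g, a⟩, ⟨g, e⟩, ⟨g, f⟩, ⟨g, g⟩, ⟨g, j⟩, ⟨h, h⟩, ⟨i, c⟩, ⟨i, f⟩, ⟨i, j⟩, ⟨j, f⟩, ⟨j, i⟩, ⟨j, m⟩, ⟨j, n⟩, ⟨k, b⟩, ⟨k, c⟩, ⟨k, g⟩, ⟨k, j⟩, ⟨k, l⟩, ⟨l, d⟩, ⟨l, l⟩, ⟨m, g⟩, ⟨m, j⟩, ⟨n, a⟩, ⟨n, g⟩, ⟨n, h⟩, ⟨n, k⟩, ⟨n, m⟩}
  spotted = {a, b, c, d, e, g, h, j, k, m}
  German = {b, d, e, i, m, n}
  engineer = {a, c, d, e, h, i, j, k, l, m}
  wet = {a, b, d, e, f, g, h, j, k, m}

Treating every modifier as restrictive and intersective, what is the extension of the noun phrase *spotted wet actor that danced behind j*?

{a, m}

⟦that danced⟧ = ⟦danced⟧ = {a, b, f, g, h, i, k, l, m, n}
⟦behind j⟧ = {x : ⟨x, j⟩ ∈ ⟦behind⟧} = {a, c, d, g, i, k, m}
⟦actor⟧ = {a, b, c, d, f, h, i, j, l, m, n}
… ∩ ⟦that danced⟧ = {a, b, c, d, f, h, i, j, l, m, n} ∩ {a, b, f, g, h, i, k, l, m, n} = {a, b, f, h, i, l, m, n}
… ∩ ⟦behind j⟧ = {a, b, f, h, i, l, m, n} ∩ {a, c, d, g, i, k, m} = {a, i, m}
… ∩ ⟦spotted⟧ = {a, i, m} ∩ {a, b, c, d, e, g, h, j, k, m} = {a, m}
… ∩ ⟦wet⟧ = {a, m} ∩ {a, b, d, e, f, g, h, j, k, m} = {a, m}
So ⟦spotted wet actor that danced behind j⟧ = {a, m}.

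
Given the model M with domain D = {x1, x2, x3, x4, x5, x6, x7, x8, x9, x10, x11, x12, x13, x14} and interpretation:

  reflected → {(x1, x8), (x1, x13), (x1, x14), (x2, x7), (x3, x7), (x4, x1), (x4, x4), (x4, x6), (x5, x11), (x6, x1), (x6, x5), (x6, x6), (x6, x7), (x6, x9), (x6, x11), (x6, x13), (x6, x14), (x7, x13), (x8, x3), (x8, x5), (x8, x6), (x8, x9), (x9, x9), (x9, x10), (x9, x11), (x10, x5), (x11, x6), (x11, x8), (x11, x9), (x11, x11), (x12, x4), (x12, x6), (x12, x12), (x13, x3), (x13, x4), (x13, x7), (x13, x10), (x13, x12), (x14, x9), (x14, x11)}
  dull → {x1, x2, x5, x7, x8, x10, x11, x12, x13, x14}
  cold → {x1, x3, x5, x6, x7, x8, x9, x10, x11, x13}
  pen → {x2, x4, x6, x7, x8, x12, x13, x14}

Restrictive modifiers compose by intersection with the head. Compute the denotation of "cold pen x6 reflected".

⟦x6 reflected⟧ = {x : ⟨x6, x⟩ ∈ ⟦reflected⟧} = {x1, x5, x6, x7, x9, x11, x13, x14}
⟦pen⟧ = {x2, x4, x6, x7, x8, x12, x13, x14}
… ∩ ⟦x6 reflected⟧ = {x2, x4, x6, x7, x8, x12, x13, x14} ∩ {x1, x5, x6, x7, x9, x11, x13, x14} = {x6, x7, x13, x14}
… ∩ ⟦cold⟧ = {x6, x7, x13, x14} ∩ {x1, x3, x5, x6, x7, x8, x9, x10, x11, x13} = {x6, x7, x13}
So ⟦cold pen x6 reflected⟧ = {x6, x7, x13}.

{x6, x7, x13}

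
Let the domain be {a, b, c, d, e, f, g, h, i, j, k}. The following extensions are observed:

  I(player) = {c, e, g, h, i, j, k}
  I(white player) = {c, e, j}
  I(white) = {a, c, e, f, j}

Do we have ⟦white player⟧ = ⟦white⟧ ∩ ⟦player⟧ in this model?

⟦white⟧ ∩ ⟦player⟧ = {a, c, e, f, j} ∩ {c, e, g, h, i, j, k} = {c, e, j}
Observed ⟦white player⟧ = {c, e, j}.
These coincide, so the modifier is intersective here.

yes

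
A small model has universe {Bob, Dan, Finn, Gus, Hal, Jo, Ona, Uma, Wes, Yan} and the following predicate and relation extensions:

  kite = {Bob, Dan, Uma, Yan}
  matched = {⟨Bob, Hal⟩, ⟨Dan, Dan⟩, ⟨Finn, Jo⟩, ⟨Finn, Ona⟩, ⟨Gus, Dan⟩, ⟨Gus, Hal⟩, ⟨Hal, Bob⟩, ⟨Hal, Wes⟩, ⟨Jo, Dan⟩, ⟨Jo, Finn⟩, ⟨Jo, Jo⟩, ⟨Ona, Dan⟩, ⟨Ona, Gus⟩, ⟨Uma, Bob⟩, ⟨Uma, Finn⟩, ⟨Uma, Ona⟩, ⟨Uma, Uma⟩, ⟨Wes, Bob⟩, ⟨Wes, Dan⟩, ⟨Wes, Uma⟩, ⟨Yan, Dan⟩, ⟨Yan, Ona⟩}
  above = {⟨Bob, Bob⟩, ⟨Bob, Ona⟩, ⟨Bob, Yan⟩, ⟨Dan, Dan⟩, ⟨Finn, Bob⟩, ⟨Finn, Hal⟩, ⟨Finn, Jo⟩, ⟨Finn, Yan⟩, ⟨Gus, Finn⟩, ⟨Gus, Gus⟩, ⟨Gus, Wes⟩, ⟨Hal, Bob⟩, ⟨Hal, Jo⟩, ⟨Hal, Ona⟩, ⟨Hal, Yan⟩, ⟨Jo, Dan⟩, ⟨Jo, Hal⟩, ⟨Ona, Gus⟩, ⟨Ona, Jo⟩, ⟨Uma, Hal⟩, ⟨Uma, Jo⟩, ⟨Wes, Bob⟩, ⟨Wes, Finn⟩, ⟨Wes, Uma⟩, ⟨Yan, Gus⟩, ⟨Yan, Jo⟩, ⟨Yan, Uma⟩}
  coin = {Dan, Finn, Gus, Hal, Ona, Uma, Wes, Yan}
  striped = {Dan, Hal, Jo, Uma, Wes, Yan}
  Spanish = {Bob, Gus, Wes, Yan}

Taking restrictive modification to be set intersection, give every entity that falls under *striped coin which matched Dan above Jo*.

{Yan}

⟦which matched Dan⟧ = {x : ⟨x, Dan⟩ ∈ ⟦matched⟧} = {Dan, Gus, Jo, Ona, Wes, Yan}
⟦above Jo⟧ = {x : ⟨x, Jo⟩ ∈ ⟦above⟧} = {Finn, Hal, Ona, Uma, Yan}
⟦coin⟧ = {Dan, Finn, Gus, Hal, Ona, Uma, Wes, Yan}
… ∩ ⟦which matched Dan⟧ = {Dan, Finn, Gus, Hal, Ona, Uma, Wes, Yan} ∩ {Dan, Gus, Jo, Ona, Wes, Yan} = {Dan, Gus, Ona, Wes, Yan}
… ∩ ⟦above Jo⟧ = {Dan, Gus, Ona, Wes, Yan} ∩ {Finn, Hal, Ona, Uma, Yan} = {Ona, Yan}
… ∩ ⟦striped⟧ = {Ona, Yan} ∩ {Dan, Hal, Jo, Uma, Wes, Yan} = {Yan}
So ⟦striped coin which matched Dan above Jo⟧ = {Yan}.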